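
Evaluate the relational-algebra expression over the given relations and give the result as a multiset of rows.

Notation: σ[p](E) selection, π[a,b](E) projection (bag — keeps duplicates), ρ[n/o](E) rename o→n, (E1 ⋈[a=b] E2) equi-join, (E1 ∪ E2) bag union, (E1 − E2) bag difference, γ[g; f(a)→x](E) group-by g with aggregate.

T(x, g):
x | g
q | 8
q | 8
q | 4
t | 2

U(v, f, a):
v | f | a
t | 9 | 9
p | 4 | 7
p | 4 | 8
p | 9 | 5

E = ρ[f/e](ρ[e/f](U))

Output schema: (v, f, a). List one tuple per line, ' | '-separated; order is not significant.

Row counts bottom-up:
  U → 4
  ρ[e/f](U) → 4
  ρ[f/e](ρ[e/f](U)) → 4

== RESULT ==
v | f | a
p | 4 | 7
p | 4 | 8
p | 9 | 5
t | 9 | 9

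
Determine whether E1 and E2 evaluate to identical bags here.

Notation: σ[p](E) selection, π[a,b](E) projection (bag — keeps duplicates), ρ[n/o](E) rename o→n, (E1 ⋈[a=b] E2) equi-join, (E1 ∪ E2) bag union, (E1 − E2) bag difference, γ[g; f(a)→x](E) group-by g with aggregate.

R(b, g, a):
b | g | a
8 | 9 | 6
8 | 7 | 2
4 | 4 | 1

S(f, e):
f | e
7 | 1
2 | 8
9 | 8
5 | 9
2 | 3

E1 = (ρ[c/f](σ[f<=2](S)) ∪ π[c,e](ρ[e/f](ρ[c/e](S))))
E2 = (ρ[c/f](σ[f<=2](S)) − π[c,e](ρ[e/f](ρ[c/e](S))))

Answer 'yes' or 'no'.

E1 row counts bottom-up:
  S → 5
  σ[f<=2](S) → 2
  ρ[c/f](σ[f<=2](S)) → 2
  S → 5
  ρ[c/e](S) → 5
  ρ[e/f](ρ[c/e](S)) → 5
  π[c,e](ρ[e/f](ρ[c/e](S))) → 5
  (ρ[c/f](σ[f<=2](S)) ∪ π[c,e](ρ[e/f](ρ[c/e](S)))) → 7
E2 row counts bottom-up:
  S → 5
  σ[f<=2](S) → 2
  ρ[c/f](σ[f<=2](S)) → 2
  S → 5
  ρ[c/e](S) → 5
  ρ[e/f](ρ[c/e](S)) → 5
  π[c,e](ρ[e/f](ρ[c/e](S))) → 5
  (ρ[c/f](σ[f<=2](S)) − π[c,e](ρ[e/f](ρ[c/e](S)))) → 2

E1 result:
c | e
1 | 7
2 | 3
2 | 8
3 | 2
8 | 2
8 | 9
9 | 5
E2 result:
c | e
2 | 3
2 | 8
Witness: (9, 5) appears 1× in E1 but 0× in E2.

no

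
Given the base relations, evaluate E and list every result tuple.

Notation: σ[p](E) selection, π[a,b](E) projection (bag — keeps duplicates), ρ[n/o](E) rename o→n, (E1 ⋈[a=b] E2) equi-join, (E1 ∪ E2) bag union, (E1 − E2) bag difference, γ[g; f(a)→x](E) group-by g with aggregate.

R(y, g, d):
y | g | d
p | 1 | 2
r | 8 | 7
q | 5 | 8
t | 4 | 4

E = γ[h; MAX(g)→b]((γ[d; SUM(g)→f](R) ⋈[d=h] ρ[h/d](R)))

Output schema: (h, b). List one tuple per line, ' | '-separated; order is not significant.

Subexpression sizes:
  R → 4
  γ[d; SUM(g)→f](R) → 4
  R → 4
  ρ[h/d](R) → 4
  (γ[d; SUM(g)→f](R) ⋈[d=h] ρ[h/d](R)) → 4
  γ[h; MAX(g)→b]((γ[d; SUM(g)→f](R) ⋈[d=h] ρ[h/d](R))) → 4

== RESULT ==
h | b
2 | 1
4 | 4
7 | 8
8 | 5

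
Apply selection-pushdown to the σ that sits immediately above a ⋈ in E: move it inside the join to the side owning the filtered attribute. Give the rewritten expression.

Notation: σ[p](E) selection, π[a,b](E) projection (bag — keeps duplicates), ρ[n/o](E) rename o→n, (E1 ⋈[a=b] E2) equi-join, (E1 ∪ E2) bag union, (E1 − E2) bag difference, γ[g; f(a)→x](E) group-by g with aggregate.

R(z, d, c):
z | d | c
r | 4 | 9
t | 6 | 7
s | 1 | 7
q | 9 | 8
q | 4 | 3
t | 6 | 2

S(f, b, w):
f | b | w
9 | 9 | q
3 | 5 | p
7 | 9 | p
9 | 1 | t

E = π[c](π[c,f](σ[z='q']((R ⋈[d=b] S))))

σ filters on z, owned by the left side.
E' = π[c](π[c,f]((σ[z='q'](R) ⋈[d=b] S)))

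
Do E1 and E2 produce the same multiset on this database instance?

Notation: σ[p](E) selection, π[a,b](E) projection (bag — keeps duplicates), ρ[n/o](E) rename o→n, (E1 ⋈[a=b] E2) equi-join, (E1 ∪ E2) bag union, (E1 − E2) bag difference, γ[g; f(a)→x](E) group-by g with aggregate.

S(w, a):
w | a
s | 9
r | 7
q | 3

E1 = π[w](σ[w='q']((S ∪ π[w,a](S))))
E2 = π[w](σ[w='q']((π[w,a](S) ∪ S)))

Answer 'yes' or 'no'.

E1 row counts bottom-up:
  S → 3
  S → 3
  π[w,a](S) → 3
  (S ∪ π[w,a](S)) → 6
  σ[w='q']((S ∪ π[w,a](S))) → 2
  π[w](σ[w='q']((S ∪ π[w,a](S)))) → 2
E2 row counts bottom-up:
  S → 3
  π[w,a](S) → 3
  S → 3
  (π[w,a](S) ∪ S) → 6
  σ[w='q']((π[w,a](S) ∪ S)) → 2
  π[w](σ[w='q']((π[w,a](S) ∪ S))) → 2

E1 and E2 produce the same multiset:
w
q
q

yes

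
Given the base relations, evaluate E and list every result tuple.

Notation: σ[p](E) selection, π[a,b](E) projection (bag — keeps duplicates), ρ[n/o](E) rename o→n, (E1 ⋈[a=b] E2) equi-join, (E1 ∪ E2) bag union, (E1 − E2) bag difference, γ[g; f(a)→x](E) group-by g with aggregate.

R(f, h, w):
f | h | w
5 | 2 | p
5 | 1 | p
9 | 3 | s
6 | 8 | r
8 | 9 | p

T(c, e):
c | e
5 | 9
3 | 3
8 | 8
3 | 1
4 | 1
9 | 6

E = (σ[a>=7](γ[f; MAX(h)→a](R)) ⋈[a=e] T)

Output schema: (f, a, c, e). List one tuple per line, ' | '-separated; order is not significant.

Row counts bottom-up:
  R → 5
  γ[f; MAX(h)→a](R) → 4
  σ[a>=7](γ[f; MAX(h)→a](R)) → 2
  T → 6
  (σ[a>=7](γ[f; MAX(h)→a](R)) ⋈[a=e] T) → 2

== RESULT ==
f | a | c | e
6 | 8 | 8 | 8
8 | 9 | 5 | 9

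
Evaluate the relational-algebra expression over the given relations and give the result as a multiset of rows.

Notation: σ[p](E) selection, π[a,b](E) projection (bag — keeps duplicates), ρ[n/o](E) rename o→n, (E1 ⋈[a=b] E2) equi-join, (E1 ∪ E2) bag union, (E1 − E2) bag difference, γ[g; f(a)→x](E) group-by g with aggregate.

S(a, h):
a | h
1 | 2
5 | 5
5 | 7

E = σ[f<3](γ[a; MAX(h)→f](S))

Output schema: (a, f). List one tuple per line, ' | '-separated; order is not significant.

Stepwise |·|:
  S → 3
  γ[a; MAX(h)→f](S) → 2
  σ[f<3](γ[a; MAX(h)→f](S)) → 1

== RESULT ==
a | f
1 | 2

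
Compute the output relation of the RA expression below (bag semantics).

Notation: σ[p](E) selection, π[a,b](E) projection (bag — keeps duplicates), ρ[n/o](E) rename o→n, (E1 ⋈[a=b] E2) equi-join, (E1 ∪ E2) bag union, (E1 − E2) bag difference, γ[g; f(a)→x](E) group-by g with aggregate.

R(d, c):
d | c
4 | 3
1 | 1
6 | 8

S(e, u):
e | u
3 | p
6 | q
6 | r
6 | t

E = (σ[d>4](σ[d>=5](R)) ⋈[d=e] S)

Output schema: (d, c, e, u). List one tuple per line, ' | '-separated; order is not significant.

Subexpression sizes:
  R → 3
  σ[d>=5](R) → 1
  σ[d>4](σ[d>=5](R)) → 1
  S → 4
  (σ[d>4](σ[d>=5](R)) ⋈[d=e] S) → 3

== RESULT ==
d | c | e | u
6 | 8 | 6 | q
6 | 8 | 6 | r
6 | 8 | 6 | t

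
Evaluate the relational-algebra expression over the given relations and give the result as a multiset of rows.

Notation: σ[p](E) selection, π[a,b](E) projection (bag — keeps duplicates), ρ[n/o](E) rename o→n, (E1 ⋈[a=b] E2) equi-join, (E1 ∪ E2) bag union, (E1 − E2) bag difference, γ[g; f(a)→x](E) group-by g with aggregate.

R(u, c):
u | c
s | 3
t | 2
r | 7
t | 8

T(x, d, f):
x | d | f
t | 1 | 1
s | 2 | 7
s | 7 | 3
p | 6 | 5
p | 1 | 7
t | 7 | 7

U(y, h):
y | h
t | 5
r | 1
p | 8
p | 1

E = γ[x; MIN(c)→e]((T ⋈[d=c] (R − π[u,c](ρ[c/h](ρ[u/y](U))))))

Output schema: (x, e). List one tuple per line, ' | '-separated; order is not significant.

Row counts bottom-up:
  T → 6
  R → 4
  U → 4
  ρ[u/y](U) → 4
  ρ[c/h](ρ[u/y](U)) → 4
  π[u,c](ρ[c/h](ρ[u/y](U))) → 4
  (R − π[u,c](ρ[c/h](ρ[u/y](U)))) → 4
  (T ⋈[d=c] (R − π[u,c](ρ[c/h](ρ[u/y](U))))) → 3
  γ[x; MIN(c)→e]((T ⋈[d=c] (R − π[u,c](ρ[c/h](ρ[u/y](U)))))) → 2

== RESULT ==
x | e
s | 2
t | 7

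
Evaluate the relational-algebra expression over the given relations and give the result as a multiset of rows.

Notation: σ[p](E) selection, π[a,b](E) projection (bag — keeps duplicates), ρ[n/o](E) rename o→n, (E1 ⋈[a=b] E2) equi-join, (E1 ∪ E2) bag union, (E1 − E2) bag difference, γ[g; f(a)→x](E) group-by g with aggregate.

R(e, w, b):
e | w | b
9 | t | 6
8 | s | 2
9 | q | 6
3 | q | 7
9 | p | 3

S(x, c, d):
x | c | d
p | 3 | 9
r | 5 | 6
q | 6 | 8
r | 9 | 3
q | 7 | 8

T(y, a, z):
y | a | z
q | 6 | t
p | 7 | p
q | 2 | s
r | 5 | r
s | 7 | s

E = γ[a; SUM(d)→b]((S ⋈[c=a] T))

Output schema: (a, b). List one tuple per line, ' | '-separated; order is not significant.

Stepwise |·|:
  S → 5
  T → 5
  (S ⋈[c=a] T) → 4
  γ[a; SUM(d)→b]((S ⋈[c=a] T)) → 3

== RESULT ==
a | b
5 | 6
6 | 8
7 | 16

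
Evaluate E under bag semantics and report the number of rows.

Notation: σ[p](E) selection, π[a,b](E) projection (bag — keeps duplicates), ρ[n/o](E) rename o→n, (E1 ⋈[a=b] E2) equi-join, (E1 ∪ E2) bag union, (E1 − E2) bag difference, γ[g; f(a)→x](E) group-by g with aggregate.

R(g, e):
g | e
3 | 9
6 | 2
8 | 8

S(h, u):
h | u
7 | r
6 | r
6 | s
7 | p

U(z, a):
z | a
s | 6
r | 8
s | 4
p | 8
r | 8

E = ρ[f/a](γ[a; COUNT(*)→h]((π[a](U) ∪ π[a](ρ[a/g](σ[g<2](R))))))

Stepwise |·|:
  U → 5
  π[a](U) → 5
  R → 3
  σ[g<2](R) → 0
  ρ[a/g](σ[g<2](R)) → 0
  π[a](ρ[a/g](σ[g<2](R))) → 0
  (π[a](U) ∪ π[a](ρ[a/g](σ[g<2](R)))) → 5
  γ[a; COUNT(*)→h]((π[a](U) ∪ π[a](ρ[a/g](σ[g<2](R))))) → 3
  ρ[f/a](γ[a; COUNT(*)→h]((π[a](U) ∪ π[a](ρ[a/g](σ[g<2](R)))))) → 3

|E| = 3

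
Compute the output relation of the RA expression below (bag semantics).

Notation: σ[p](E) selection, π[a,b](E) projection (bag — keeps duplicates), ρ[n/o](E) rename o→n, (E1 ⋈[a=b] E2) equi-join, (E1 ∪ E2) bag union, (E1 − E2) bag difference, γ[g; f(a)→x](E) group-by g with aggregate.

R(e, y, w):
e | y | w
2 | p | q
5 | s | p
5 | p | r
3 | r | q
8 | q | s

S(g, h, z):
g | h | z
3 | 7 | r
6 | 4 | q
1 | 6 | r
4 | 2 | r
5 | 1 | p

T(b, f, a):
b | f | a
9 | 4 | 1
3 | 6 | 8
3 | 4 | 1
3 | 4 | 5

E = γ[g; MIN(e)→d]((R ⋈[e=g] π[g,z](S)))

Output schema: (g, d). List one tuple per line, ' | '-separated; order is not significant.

Stepwise |·|:
  R → 5
  S → 5
  π[g,z](S) → 5
  (R ⋈[e=g] π[g,z](S)) → 3
  γ[g; MIN(e)→d]((R ⋈[e=g] π[g,z](S))) → 2

== RESULT ==
g | d
3 | 3
5 | 5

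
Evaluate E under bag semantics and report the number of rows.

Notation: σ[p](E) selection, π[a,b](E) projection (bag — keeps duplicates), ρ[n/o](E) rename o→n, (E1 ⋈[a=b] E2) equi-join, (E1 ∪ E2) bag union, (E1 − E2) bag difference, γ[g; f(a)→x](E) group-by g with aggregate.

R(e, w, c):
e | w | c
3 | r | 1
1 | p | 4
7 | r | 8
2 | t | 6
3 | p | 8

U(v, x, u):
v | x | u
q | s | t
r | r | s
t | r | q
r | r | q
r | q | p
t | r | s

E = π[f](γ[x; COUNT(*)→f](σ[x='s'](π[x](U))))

Stepwise |·|:
  U → 6
  π[x](U) → 6
  σ[x='s'](π[x](U)) → 1
  γ[x; COUNT(*)→f](σ[x='s'](π[x](U))) → 1
  π[f](γ[x; COUNT(*)→f](σ[x='s'](π[x](U)))) → 1

|E| = 1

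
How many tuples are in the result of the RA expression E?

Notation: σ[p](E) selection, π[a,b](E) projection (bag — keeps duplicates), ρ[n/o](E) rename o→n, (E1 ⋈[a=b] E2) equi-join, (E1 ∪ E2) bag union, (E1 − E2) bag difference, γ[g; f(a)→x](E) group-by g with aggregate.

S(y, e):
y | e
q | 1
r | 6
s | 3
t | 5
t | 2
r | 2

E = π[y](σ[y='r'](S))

Stepwise |·|:
  S → 6
  σ[y='r'](S) → 2
  π[y](σ[y='r'](S)) → 2

|E| = 2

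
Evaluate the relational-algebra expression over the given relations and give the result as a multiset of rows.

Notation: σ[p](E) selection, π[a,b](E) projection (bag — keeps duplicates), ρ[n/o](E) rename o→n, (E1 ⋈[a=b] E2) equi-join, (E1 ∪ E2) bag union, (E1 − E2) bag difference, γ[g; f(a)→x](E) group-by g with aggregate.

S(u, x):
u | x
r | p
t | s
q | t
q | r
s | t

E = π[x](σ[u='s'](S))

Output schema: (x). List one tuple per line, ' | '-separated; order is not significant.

Row counts bottom-up:
  S → 5
  σ[u='s'](S) → 1
  π[x](σ[u='s'](S)) → 1

== RESULT ==
x
t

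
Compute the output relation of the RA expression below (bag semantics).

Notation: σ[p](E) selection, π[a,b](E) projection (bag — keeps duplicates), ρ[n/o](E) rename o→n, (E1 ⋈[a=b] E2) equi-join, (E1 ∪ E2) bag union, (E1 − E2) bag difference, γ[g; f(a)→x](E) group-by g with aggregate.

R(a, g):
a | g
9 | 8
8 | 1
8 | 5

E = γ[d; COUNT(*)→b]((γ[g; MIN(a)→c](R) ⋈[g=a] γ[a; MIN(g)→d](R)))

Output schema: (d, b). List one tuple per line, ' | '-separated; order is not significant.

Stepwise |·|:
  R → 3
  γ[g; MIN(a)→c](R) → 3
  R → 3
  γ[a; MIN(g)→d](R) → 2
  (γ[g; MIN(a)→c](R) ⋈[g=a] γ[a; MIN(g)→d](R)) → 1
  γ[d; COUNT(*)→b]((γ[g; MIN(a)→c](R) ⋈[g=a] γ[a; MIN(g)→d](R))) → 1

== RESULT ==
d | b
1 | 1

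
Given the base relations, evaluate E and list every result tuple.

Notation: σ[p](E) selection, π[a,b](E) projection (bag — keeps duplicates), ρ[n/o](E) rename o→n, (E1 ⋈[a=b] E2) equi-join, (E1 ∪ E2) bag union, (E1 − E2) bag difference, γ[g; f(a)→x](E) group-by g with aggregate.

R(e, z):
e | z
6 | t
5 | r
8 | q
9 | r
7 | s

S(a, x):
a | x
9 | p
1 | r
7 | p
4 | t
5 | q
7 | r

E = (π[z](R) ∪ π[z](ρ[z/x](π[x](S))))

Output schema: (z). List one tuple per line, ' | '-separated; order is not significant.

Per-node cardinality:
  R → 5
  π[z](R) → 5
  S → 6
  π[x](S) → 6
  ρ[z/x](π[x](S)) → 6
  π[z](ρ[z/x](π[x](S))) → 6
  (π[z](R) ∪ π[z](ρ[z/x](π[x](S)))) → 11

== RESULT ==
z
p
p
q
q
r
r
r
r
s
t
t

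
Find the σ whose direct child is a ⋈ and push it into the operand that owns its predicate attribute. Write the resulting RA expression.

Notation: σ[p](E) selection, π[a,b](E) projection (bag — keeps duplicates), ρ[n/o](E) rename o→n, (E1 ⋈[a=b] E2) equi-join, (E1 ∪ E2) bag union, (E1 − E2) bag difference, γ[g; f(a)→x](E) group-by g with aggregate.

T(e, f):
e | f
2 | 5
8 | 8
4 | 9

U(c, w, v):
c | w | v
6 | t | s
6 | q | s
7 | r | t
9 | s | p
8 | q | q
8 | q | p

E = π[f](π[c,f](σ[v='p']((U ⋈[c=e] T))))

σ filters on v, owned by the left side.
E' = π[f](π[c,f]((σ[v='p'](U) ⋈[c=e] T)))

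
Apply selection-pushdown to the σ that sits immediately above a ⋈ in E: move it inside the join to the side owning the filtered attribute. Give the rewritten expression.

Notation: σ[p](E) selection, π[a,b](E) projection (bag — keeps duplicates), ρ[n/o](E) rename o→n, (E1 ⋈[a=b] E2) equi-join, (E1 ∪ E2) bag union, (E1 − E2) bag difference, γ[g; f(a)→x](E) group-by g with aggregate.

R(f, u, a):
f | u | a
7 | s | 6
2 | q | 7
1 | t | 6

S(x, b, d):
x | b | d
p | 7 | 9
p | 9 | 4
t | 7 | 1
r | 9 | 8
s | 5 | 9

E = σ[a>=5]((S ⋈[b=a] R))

σ filters on a, owned by the right side.
E' = (S ⋈[b=a] σ[a>=5](R))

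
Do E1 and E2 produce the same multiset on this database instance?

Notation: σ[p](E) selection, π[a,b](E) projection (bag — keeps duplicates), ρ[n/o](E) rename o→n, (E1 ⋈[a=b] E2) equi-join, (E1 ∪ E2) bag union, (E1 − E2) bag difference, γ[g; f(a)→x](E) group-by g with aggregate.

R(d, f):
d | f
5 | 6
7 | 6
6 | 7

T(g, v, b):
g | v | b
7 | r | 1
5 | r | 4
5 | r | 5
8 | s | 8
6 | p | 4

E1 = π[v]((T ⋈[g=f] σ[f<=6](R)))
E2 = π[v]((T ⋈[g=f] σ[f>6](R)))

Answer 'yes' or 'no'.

E1 row counts bottom-up:
  T → 5
  R → 3
  σ[f<=6](R) → 2
  (T ⋈[g=f] σ[f<=6](R)) → 2
  π[v]((T ⋈[g=f] σ[f<=6](R))) → 2
E2 row counts bottom-up:
  T → 5
  R → 3
  σ[f>6](R) → 1
  (T ⋈[g=f] σ[f>6](R)) → 1
  π[v]((T ⋈[g=f] σ[f>6](R))) → 1

E1 result:
v
p
p
E2 result:
v
r
Witness: ('p',) appears 2× in E1 but 0× in E2.

no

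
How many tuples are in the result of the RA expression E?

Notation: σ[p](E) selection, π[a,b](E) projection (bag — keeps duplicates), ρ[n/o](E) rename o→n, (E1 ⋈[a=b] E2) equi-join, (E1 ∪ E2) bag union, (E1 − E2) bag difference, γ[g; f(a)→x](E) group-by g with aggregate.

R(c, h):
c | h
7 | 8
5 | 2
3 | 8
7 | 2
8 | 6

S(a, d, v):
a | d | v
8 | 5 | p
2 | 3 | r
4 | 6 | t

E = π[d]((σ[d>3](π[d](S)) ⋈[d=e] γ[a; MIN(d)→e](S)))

Stepwise |·|:
  S → 3
  π[d](S) → 3
  σ[d>3](π[d](S)) → 2
  S → 3
  γ[a; MIN(d)→e](S) → 3
  (σ[d>3](π[d](S)) ⋈[d=e] γ[a; MIN(d)→e](S)) → 2
  π[d]((σ[d>3](π[d](S)) ⋈[d=e] γ[a; MIN(d)→e](S))) → 2

|E| = 2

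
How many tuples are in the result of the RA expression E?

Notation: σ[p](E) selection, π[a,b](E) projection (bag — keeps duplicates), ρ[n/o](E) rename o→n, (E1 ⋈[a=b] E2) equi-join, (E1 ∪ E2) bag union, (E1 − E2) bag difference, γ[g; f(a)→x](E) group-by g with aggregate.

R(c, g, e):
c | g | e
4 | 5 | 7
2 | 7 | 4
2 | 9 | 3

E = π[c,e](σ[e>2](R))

Per-node cardinality:
  R → 3
  σ[e>2](R) → 3
  π[c,e](σ[e>2](R)) → 3

|E| = 3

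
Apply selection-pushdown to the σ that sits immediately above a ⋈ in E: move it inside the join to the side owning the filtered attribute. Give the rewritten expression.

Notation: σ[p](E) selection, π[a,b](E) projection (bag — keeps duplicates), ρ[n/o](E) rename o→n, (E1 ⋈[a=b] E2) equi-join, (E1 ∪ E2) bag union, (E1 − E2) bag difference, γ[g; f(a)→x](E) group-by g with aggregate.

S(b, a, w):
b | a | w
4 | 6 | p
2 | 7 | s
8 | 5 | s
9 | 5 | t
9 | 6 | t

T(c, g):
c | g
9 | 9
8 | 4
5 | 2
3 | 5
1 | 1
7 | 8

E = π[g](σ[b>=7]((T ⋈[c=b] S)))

σ filters on b, owned by the right side.
E' = π[g]((T ⋈[c=b] σ[b>=7](S)))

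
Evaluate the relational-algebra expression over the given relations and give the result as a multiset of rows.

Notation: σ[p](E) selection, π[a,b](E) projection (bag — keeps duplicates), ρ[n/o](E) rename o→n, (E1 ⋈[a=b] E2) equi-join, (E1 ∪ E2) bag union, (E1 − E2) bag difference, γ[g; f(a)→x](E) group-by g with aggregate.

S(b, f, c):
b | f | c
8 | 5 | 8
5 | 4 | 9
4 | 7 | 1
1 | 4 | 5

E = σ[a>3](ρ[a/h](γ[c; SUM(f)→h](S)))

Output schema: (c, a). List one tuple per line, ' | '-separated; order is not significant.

Stepwise |·|:
  S → 4
  γ[c; SUM(f)→h](S) → 4
  ρ[a/h](γ[c; SUM(f)→h](S)) → 4
  σ[a>3](ρ[a/h](γ[c; SUM(f)→h](S))) → 4

== RESULT ==
c | a
1 | 7
5 | 4
8 | 5
9 | 4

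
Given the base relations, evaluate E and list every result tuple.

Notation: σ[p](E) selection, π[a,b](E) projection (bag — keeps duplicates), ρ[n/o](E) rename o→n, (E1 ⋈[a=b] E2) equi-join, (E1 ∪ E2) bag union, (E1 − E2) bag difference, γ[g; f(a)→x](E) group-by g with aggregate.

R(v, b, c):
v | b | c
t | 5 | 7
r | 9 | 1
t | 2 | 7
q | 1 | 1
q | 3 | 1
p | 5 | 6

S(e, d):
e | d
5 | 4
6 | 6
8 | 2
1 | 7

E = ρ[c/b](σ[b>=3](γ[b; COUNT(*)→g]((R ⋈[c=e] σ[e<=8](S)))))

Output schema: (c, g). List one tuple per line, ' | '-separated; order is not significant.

Per-node cardinality:
  R → 6
  S → 4
  σ[e<=8](S) → 4
  (R ⋈[c=e] σ[e<=8](S)) → 4
  γ[b; COUNT(*)→g]((R ⋈[c=e] σ[e<=8](S))) → 4
  σ[b>=3](γ[b; COUNT(*)→g]((R ⋈[c=e] σ[e<=8](S)))) → 3
  ρ[c/b](σ[b>=3](γ[b; COUNT(*)→g]((R ⋈[c=e] σ[e<=8](S))))) → 3

== RESULT ==
c | g
3 | 1
5 | 1
9 | 1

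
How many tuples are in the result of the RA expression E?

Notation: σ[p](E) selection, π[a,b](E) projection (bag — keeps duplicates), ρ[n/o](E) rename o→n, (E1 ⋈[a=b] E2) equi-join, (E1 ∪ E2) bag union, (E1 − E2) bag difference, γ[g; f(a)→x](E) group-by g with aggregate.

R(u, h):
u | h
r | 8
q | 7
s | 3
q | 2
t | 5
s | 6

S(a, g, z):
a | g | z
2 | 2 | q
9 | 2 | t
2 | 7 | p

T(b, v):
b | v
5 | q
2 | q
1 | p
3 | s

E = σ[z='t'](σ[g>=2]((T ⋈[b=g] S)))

Per-node cardinality:
  T → 4
  S → 3
  (T ⋈[b=g] S) → 2
  σ[g>=2]((T ⋈[b=g] S)) → 2
  σ[z='t'](σ[g>=2]((T ⋈[b=g] S))) → 1

|E| = 1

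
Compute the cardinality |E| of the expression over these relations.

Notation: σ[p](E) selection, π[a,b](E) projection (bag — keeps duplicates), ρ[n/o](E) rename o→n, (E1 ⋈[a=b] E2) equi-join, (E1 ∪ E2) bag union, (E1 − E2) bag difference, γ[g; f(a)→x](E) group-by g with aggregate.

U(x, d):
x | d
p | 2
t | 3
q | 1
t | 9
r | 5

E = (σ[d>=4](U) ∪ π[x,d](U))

Per-node cardinality:
  U → 5
  σ[d>=4](U) → 2
  U → 5
  π[x,d](U) → 5
  (σ[d>=4](U) ∪ π[x,d](U)) → 7

|E| = 7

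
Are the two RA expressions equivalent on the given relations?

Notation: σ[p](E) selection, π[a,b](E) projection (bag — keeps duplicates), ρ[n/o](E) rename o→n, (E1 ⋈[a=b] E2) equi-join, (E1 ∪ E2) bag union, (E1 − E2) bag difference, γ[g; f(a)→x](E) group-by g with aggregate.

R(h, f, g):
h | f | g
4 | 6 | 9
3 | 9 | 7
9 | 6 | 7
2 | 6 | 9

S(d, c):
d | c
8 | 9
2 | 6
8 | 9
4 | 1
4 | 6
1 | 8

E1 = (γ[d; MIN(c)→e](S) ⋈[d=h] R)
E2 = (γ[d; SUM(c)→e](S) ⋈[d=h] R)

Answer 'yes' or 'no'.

E1 stepwise |·|:
  S → 6
  γ[d; MIN(c)→e](S) → 4
  R → 4
  (γ[d; MIN(c)→e](S) ⋈[d=h] R) → 2
E2 stepwise |·|:
  S → 6
  γ[d; SUM(c)→e](S) → 4
  R → 4
  (γ[d; SUM(c)→e](S) ⋈[d=h] R) → 2

E1 result:
d | e | h | f | g
2 | 6 | 2 | 6 | 9
4 | 1 | 4 | 6 | 9
E2 result:
d | e | h | f | g
2 | 6 | 2 | 6 | 9
4 | 7 | 4 | 6 | 9
Witness: (4, 7, 4, 6, 9) appears 0× in E1 but 1× in E2.

no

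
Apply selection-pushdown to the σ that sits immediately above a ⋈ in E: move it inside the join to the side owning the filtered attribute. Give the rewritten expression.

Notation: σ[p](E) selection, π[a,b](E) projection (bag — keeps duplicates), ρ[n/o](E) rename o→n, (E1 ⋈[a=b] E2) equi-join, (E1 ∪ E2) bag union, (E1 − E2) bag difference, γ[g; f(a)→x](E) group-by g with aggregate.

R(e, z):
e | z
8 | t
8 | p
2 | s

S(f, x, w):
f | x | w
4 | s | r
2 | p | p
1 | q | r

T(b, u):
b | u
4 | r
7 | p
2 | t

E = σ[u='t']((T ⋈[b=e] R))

σ filters on u, owned by the left side.
E' = (σ[u='t'](T) ⋈[b=e] R)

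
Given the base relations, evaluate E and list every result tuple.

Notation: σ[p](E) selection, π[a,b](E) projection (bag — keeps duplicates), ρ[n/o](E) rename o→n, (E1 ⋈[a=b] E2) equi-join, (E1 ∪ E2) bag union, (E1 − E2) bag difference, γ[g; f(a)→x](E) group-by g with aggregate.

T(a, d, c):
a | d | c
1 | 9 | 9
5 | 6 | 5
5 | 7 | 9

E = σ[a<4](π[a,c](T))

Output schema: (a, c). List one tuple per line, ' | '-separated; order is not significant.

Row counts bottom-up:
  T → 3
  π[a,c](T) → 3
  σ[a<4](π[a,c](T)) → 1

== RESULT ==
a | c
1 | 9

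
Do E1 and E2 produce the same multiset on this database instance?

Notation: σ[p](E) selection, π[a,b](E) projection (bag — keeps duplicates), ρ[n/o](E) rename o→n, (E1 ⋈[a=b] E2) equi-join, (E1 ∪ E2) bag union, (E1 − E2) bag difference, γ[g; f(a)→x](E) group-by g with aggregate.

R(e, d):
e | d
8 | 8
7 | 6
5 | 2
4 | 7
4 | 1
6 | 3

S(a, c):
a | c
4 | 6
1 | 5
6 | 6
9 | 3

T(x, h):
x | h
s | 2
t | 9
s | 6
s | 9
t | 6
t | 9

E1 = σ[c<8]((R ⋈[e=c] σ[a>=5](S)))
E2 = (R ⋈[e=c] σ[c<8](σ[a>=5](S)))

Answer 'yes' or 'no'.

E1 row counts bottom-up:
  R → 6
  S → 4
  σ[a>=5](S) → 2
  (R ⋈[e=c] σ[a>=5](S)) → 1
  σ[c<8]((R ⋈[e=c] σ[a>=5](S))) → 1
E2 row counts bottom-up:
  R → 6
  S → 4
  σ[a>=5](S) → 2
  σ[c<8](σ[a>=5](S)) → 2
  (R ⋈[e=c] σ[c<8](σ[a>=5](S))) → 1

E1 and E2 produce the same multiset:
e | d | a | c
6 | 3 | 6 | 6

yes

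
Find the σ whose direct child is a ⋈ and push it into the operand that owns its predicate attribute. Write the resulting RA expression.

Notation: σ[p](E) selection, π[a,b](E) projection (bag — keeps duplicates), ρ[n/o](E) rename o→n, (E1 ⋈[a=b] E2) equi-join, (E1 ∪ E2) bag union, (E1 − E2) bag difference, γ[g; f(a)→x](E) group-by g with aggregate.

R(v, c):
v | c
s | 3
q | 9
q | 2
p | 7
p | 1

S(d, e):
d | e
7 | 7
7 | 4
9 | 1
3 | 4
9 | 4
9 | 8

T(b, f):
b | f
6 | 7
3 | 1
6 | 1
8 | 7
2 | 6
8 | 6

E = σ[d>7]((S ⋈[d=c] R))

σ filters on d, owned by the left side.
E' = (σ[d>7](S) ⋈[d=c] R)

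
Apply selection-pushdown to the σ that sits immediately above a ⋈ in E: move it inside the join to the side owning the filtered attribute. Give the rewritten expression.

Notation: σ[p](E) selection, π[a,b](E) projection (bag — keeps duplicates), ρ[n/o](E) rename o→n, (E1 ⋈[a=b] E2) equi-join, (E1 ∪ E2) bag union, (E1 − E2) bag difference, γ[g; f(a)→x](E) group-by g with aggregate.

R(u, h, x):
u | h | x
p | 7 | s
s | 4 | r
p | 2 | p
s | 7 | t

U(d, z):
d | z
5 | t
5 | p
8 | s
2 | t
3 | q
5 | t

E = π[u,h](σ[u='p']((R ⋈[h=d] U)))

σ filters on u, owned by the left side.
E' = π[u,h]((σ[u='p'](R) ⋈[h=d] U))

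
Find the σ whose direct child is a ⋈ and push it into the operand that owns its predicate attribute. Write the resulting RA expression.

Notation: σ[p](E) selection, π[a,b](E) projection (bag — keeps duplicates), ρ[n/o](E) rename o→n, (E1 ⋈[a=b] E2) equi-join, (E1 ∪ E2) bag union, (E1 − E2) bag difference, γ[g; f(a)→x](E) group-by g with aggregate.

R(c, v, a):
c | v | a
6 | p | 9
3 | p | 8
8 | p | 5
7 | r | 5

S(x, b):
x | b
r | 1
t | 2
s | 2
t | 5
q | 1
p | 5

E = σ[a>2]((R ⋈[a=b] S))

σ filters on a, owned by the left side.
E' = (σ[a>2](R) ⋈[a=b] S)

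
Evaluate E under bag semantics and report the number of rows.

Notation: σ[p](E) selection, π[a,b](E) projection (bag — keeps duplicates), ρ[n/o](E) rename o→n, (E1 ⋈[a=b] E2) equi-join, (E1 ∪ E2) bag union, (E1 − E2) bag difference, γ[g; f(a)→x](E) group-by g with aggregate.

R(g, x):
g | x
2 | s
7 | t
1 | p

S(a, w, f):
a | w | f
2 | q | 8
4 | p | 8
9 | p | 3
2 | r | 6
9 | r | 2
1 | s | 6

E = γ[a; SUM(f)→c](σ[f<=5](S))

Subexpression sizes:
  S → 6
  σ[f<=5](S) → 2
  γ[a; SUM(f)→c](σ[f<=5](S)) → 1

|E| = 1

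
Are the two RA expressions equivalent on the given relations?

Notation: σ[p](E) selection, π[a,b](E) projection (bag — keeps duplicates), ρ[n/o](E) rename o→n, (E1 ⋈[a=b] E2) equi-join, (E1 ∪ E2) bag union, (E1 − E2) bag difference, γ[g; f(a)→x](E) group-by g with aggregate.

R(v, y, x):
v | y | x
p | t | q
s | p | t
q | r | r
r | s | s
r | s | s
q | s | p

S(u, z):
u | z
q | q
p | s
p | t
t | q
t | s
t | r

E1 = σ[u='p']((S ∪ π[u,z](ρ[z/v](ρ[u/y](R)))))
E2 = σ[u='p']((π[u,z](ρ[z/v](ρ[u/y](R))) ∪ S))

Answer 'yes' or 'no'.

E1 subexpression sizes:
  S → 6
  R → 6
  ρ[u/y](R) → 6
  ρ[z/v](ρ[u/y](R)) → 6
  π[u,z](ρ[z/v](ρ[u/y](R))) → 6
  (S ∪ π[u,z](ρ[z/v](ρ[u/y](R)))) → 12
  σ[u='p']((S ∪ π[u,z](ρ[z/v](ρ[u/y](R))))) → 3
E2 subexpression sizes:
  R → 6
  ρ[u/y](R) → 6
  ρ[z/v](ρ[u/y](R)) → 6
  π[u,z](ρ[z/v](ρ[u/y](R))) → 6
  S → 6
  (π[u,z](ρ[z/v](ρ[u/y](R))) ∪ S) → 12
  σ[u='p']((π[u,z](ρ[z/v](ρ[u/y](R))) ∪ S)) → 3

E1 and E2 produce the same multiset:
u | z
p | s
p | s
p | t

yes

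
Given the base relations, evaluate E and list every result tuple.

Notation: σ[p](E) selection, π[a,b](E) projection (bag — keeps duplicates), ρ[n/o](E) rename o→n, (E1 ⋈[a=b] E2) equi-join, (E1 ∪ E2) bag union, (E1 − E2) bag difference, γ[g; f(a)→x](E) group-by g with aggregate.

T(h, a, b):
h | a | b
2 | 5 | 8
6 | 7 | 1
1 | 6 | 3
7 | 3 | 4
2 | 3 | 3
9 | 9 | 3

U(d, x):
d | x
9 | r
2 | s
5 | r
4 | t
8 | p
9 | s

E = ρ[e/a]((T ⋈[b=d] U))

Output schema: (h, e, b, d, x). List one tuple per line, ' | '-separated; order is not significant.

Per-node cardinality:
  T → 6
  U → 6
  (T ⋈[b=d] U) → 2
  ρ[e/a]((T ⋈[b=d] U)) → 2

== RESULT ==
h | e | b | d | x
2 | 5 | 8 | 8 | p
7 | 3 | 4 | 4 | t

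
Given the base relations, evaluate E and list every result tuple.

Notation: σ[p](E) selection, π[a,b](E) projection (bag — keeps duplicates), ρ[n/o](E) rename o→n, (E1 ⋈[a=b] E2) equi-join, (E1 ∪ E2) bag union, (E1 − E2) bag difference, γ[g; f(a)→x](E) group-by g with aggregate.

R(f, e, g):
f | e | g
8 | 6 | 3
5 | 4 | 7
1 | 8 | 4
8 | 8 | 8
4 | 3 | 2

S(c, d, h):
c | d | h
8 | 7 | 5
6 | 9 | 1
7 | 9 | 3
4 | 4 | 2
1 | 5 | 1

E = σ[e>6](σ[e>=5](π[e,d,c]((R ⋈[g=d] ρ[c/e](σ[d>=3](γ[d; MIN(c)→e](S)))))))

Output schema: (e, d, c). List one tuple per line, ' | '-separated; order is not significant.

Per-node cardinality:
  R → 5
  S → 5
  γ[d; MIN(c)→e](S) → 4
  σ[d>=3](γ[d; MIN(c)→e](S)) → 4
  ρ[c/e](σ[d>=3](γ[d; MIN(c)→e](S))) → 4
  (R ⋈[g=d] ρ[c/e](σ[d>=3](γ[d; MIN(c)→e](S)))) → 2
  π[e,d,c]((R ⋈[g=d] ρ[c/e](σ[d>=3](γ[d; MIN(c)→e](S))))) → 2
  σ[e>=5](π[e,d,c]((R ⋈[g=d] ρ[c/e](σ[d>=3](γ[d; MIN(c)→e](S)))))) → 1
  σ[e>6](σ[e>=5](π[e,d,c]((R ⋈[g=d] ρ[c/e](σ[d>=3](γ[d; MIN(c)→e](S))))))) → 1

== RESULT ==
e | d | c
8 | 4 | 4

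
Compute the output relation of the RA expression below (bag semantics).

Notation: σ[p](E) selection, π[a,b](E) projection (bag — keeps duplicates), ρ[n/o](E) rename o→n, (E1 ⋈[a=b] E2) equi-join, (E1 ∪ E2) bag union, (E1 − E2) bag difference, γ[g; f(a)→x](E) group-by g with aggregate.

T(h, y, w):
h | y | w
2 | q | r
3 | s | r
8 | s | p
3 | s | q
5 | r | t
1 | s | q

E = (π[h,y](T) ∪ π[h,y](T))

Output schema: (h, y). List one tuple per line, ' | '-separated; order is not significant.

Per-node cardinality:
  T → 6
  π[h,y](T) → 6
  T → 6
  π[h,y](T) → 6
  (π[h,y](T) ∪ π[h,y](T)) → 12

== RESULT ==
h | y
1 | s
1 | s
2 | q
2 | q
3 | s
3 | s
3 | s
3 | s
5 | r
5 | r
8 | s
8 | s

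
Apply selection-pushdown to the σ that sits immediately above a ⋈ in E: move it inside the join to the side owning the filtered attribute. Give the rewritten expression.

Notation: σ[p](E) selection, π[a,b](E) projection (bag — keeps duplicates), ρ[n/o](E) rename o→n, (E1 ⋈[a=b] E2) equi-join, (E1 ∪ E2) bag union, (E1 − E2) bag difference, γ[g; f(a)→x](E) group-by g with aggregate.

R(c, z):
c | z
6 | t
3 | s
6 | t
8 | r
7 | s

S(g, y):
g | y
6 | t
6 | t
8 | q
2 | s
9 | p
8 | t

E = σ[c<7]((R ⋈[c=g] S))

σ filters on c, owned by the left side.
E' = (σ[c<7](R) ⋈[c=g] S)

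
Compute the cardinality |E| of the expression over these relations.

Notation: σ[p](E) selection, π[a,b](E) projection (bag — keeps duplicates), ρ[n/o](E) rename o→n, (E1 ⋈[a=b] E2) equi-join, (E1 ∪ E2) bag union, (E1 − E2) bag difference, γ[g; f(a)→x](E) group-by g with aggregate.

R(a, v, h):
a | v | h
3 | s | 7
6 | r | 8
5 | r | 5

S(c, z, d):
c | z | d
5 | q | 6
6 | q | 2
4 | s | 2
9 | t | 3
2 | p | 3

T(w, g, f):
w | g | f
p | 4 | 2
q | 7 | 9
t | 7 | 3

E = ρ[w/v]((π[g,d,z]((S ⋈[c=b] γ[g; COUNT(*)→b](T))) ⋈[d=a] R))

Per-node cardinality:
  S → 5
  T → 3
  γ[g; COUNT(*)→b](T) → 2
  (S ⋈[c=b] γ[g; COUNT(*)→b](T)) → 1
  π[g,d,z]((S ⋈[c=b] γ[g; COUNT(*)→b](T))) → 1
  R → 3
  (π[g,d,z]((S ⋈[c=b] γ[g; COUNT(*)→b](T))) ⋈[d=a] R) → 1
  ρ[w/v]((π[g,d,z]((S ⋈[c=b] γ[g; COUNT(*)→b](T))) ⋈[d=a] R)) → 1

|E| = 1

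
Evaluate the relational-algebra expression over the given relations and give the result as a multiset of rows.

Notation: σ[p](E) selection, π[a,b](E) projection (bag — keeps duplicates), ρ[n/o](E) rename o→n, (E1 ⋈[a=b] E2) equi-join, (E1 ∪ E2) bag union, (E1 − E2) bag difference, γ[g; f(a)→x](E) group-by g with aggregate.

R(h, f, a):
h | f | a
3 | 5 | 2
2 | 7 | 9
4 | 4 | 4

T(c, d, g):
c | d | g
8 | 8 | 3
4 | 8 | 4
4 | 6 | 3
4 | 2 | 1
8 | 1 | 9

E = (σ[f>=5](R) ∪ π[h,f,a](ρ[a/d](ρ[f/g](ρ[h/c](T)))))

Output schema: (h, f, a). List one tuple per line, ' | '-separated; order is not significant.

Stepwise |·|:
  R → 3
  σ[f>=5](R) → 2
  T → 5
  ρ[h/c](T) → 5
  ρ[f/g](ρ[h/c](T)) → 5
  ρ[a/d](ρ[f/g](ρ[h/c](T))) → 5
  π[h,f,a](ρ[a/d](ρ[f/g](ρ[h/c](T)))) → 5
  (σ[f>=5](R) ∪ π[h,f,a](ρ[a/d](ρ[f/g](ρ[h/c](T))))) → 7

== RESULT ==
h | f | a
2 | 7 | 9
3 | 5 | 2
4 | 1 | 2
4 | 3 | 6
4 | 4 | 8
8 | 3 | 8
8 | 9 | 1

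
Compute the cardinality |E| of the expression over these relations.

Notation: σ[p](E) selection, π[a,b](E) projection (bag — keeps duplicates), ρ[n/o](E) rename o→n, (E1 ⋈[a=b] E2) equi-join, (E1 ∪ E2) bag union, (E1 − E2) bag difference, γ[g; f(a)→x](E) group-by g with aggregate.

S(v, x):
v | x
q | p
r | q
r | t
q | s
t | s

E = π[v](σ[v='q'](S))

Per-node cardinality:
  S → 5
  σ[v='q'](S) → 2
  π[v](σ[v='q'](S)) → 2

|E| = 2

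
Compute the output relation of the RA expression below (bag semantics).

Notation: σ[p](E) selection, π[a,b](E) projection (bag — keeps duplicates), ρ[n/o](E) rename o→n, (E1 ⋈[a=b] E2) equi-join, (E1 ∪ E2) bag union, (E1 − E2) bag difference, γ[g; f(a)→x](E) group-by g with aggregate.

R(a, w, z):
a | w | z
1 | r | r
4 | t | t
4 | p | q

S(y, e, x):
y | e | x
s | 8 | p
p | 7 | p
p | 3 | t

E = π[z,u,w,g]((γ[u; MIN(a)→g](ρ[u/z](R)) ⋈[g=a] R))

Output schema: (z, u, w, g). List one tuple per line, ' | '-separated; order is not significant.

Subexpression sizes:
  R → 3
  ρ[u/z](R) → 3
  γ[u; MIN(a)→g](ρ[u/z](R)) → 3
  R → 3
  (γ[u; MIN(a)→g](ρ[u/z](R)) ⋈[g=a] R) → 5
  π[z,u,w,g]((γ[u; MIN(a)→g](ρ[u/z](R)) ⋈[g=a] R)) → 5

== RESULT ==
z | u | w | g
q | q | p | 4
q | t | p | 4
r | r | r | 1
t | q | t | 4
t | t | t | 4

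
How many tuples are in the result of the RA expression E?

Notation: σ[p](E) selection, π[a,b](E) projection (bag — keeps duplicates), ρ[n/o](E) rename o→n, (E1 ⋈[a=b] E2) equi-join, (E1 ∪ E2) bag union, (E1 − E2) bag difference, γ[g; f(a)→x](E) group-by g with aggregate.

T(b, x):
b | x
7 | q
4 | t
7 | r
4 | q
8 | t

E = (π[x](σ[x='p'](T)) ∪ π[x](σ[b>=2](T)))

Per-node cardinality:
  T → 5
  σ[x='p'](T) → 0
  π[x](σ[x='p'](T)) → 0
  T → 5
  σ[b>=2](T) → 5
  π[x](σ[b>=2](T)) → 5
  (π[x](σ[x='p'](T)) ∪ π[x](σ[b>=2](T))) → 5

|E| = 5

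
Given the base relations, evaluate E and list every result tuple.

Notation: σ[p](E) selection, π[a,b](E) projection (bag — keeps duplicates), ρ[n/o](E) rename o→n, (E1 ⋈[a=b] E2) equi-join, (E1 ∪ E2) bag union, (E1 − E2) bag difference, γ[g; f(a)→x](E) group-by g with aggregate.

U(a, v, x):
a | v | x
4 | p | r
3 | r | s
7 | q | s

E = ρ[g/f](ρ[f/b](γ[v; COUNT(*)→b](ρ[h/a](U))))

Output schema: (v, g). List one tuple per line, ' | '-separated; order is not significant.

Subexpression sizes:
  U → 3
  ρ[h/a](U) → 3
  γ[v; COUNT(*)→b](ρ[h/a](U)) → 3
  ρ[f/b](γ[v; COUNT(*)→b](ρ[h/a](U))) → 3
  ρ[g/f](ρ[f/b](γ[v; COUNT(*)→b](ρ[h/a](U)))) → 3

== RESULT ==
v | g
p | 1
q | 1
r | 1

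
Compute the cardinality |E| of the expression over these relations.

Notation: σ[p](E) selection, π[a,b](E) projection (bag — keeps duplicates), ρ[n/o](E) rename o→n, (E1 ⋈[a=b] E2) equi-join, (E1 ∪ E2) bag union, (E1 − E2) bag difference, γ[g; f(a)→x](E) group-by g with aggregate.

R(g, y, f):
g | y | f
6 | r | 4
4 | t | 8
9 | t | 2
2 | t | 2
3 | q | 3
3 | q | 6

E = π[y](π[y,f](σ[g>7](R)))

Subexpression sizes:
  R → 6
  σ[g>7](R) → 1
  π[y,f](σ[g>7](R)) → 1
  π[y](π[y,f](σ[g>7](R))) → 1

|E| = 1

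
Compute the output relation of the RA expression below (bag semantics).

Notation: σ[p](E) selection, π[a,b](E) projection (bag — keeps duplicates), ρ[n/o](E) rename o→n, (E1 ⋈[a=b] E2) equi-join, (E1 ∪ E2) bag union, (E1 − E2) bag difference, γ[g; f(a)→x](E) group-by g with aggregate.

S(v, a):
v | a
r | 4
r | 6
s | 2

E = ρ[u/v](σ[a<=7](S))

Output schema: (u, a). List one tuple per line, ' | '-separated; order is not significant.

Per-node cardinality:
  S → 3
  σ[a<=7](S) → 3
  ρ[u/v](σ[a<=7](S)) → 3

== RESULT ==
u | a
r | 4
r | 6
s | 2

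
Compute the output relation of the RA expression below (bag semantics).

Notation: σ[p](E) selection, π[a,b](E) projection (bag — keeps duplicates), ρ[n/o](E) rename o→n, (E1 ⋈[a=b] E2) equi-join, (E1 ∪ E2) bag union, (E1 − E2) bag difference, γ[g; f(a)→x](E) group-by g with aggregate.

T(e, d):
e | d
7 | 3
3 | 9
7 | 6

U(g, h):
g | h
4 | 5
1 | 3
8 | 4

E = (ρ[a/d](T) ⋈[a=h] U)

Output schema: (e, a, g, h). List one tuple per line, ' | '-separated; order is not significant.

Per-node cardinality:
  T → 3
  ρ[a/d](T) → 3
  U → 3
  (ρ[a/d](T) ⋈[a=h] U) → 1

== RESULT ==
e | a | g | h
7 | 3 | 1 | 3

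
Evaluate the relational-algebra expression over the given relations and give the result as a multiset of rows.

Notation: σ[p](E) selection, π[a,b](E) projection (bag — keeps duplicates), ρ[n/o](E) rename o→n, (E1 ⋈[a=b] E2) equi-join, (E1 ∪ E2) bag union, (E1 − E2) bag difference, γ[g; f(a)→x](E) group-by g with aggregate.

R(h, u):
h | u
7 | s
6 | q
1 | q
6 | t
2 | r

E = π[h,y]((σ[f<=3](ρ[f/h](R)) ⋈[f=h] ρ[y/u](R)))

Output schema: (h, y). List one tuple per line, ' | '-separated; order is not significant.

Subexpression sizes:
  R → 5
  ρ[f/h](R) → 5
  σ[f<=3](ρ[f/h](R)) → 2
  R → 5
  ρ[y/u](R) → 5
  (σ[f<=3](ρ[f/h](R)) ⋈[f=h] ρ[y/u](R)) → 2
  π[h,y]((σ[f<=3](ρ[f/h](R)) ⋈[f=h] ρ[y/u](R))) → 2

== RESULT ==
h | y
1 | q
2 | r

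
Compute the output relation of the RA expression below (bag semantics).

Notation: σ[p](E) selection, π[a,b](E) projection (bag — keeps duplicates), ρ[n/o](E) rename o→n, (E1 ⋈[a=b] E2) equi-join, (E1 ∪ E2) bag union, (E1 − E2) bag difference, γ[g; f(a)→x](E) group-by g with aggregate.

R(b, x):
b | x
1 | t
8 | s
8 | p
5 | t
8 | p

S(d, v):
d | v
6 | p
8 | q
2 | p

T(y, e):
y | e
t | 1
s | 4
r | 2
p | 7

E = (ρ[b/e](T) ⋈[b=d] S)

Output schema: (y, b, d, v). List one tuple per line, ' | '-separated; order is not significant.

Subexpression sizes:
  T → 4
  ρ[b/e](T) → 4
  S → 3
  (ρ[b/e](T) ⋈[b=d] S) → 1

== RESULT ==
y | b | d | v
r | 2 | 2 | p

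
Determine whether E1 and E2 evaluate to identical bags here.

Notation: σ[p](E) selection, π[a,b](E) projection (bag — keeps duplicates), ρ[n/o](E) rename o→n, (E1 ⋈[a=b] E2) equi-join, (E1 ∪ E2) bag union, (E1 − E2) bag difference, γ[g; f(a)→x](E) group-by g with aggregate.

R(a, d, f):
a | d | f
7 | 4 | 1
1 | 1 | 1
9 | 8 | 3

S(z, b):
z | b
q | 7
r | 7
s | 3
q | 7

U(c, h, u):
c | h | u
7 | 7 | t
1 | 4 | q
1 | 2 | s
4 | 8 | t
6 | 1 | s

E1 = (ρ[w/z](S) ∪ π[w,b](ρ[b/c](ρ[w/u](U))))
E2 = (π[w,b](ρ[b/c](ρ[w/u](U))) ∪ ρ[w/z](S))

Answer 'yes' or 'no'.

E1 row counts bottom-up:
  S → 4
  ρ[w/z](S) → 4
  U → 5
  ρ[w/u](U) → 5
  ρ[b/c](ρ[w/u](U)) → 5
  π[w,b](ρ[b/c](ρ[w/u](U))) → 5
  (ρ[w/z](S) ∪ π[w,b](ρ[b/c](ρ[w/u](U)))) → 9
E2 row counts bottom-up:
  U → 5
  ρ[w/u](U) → 5
  ρ[b/c](ρ[w/u](U)) → 5
  π[w,b](ρ[b/c](ρ[w/u](U))) → 5
  S → 4
  ρ[w/z](S) → 4
  (π[w,b](ρ[b/c](ρ[w/u](U))) ∪ ρ[w/z](S)) → 9

E1 and E2 produce the same multiset:
w | b
q | 1
q | 7
q | 7
r | 7
s | 1
s | 3
s | 6
t | 4
t | 7

yes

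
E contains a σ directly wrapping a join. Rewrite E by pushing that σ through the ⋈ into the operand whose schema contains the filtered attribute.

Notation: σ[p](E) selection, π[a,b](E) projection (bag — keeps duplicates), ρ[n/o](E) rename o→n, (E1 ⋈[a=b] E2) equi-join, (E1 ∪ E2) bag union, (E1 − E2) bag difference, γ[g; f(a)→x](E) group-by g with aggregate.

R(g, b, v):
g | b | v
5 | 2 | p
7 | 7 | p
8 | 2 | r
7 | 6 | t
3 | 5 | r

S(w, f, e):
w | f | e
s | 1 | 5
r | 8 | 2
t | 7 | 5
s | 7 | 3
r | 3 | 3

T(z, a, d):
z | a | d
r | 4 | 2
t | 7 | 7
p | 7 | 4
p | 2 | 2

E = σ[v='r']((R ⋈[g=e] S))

σ filters on v, owned by the left side.
E' = (σ[v='r'](R) ⋈[g=e] S)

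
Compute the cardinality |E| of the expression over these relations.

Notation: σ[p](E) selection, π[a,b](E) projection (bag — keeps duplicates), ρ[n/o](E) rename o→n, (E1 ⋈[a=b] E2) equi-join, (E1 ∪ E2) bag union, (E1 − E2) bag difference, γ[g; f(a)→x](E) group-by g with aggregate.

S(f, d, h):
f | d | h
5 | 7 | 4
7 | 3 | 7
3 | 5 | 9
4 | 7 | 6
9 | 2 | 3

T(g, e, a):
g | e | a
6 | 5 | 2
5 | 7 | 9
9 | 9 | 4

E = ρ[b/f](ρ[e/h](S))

Stepwise |·|:
  S → 5
  ρ[e/h](S) → 5
  ρ[b/f](ρ[e/h](S)) → 5

|E| = 5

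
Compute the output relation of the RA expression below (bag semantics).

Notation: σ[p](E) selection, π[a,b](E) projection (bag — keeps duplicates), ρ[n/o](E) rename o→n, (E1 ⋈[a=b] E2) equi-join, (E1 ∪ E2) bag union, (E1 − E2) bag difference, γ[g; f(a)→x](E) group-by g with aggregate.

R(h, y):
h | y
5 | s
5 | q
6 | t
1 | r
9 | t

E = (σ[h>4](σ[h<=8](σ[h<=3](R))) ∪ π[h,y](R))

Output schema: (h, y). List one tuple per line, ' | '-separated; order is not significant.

Stepwise |·|:
  R → 5
  σ[h<=3](R) → 1
  σ[h<=8](σ[h<=3](R)) → 1
  σ[h>4](σ[h<=8](σ[h<=3](R))) → 0
  R → 5
  π[h,y](R) → 5
  (σ[h>4](σ[h<=8](σ[h<=3](R))) ∪ π[h,y](R)) → 5

== RESULT ==
h | y
1 | r
5 | q
5 | s
6 | t
9 | t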